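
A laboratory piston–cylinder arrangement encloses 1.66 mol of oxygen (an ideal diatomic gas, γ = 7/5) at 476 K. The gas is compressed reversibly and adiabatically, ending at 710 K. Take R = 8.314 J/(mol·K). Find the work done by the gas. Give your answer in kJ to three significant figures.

Adiabatic ⇒ Q = 0, so W_by = −ΔU = nCᵥ(T₁ − T₂).
Cᵥ = 5R/2 = 20.79 J/(mol·K).
W = (1.66)(20.79)(476 − 710) = -8074 J.

W ≈ -8.07 kJ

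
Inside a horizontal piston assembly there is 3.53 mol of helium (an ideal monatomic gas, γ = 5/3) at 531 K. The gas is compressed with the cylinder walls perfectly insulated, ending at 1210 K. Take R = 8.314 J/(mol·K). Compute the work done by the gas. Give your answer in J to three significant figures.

W ≈ -29900 J

Adiabatic ⇒ Q = 0, so W_by = −ΔU = nCᵥ(T₁ − T₂).
Cᵥ = 3R/2 = 12.47 J/(mol·K).
W = (3.53)(12.47)(531 − 1210) = -29891 J.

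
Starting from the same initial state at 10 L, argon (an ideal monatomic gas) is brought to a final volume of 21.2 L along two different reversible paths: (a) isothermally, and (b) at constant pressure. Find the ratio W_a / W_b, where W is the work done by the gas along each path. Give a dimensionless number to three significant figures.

Path (a) isothermal: W = P₁V₁ ln(V₂/V₁) → W_a/(P₁V₁) = 0.7514.
Path (b) isobaric: W = P₁(V₂ − V₁) → W_b/(P₁V₁) = 1.12.
W_a / W_b = 0.7514 / 1.12 = 0.6709.

W_a / W_b ≈ 0.671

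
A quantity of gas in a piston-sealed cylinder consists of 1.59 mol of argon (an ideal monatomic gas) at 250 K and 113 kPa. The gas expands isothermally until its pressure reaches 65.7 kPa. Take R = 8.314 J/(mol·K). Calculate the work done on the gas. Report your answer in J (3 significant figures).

W ≈ -1790 J

Isothermal process: W = nRT ln(V₂/V₁) = nRT ln(P₁/P₂).
W = (1.59)(8.314)(250) × ln(113/65.7)
  = 3305 × ln(1.72) = 3305 × 0.5423
W_by_gas = 1792 J; work on gas = −W_by = -1792 J.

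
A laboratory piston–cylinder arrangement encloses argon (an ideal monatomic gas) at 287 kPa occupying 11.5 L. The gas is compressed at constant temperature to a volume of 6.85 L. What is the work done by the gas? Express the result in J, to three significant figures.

W ≈ -1710 J

Isothermal: W = nRT ln(V₂/V₁) = P₁V₁ ln(V₂/V₁).
P₁V₁ = (287 kPa)(11.5 L) = 3300 J.
W = 3300 × ln(6.85/11.5) = 3300 × -0.5181
W_by_gas = -1710 J.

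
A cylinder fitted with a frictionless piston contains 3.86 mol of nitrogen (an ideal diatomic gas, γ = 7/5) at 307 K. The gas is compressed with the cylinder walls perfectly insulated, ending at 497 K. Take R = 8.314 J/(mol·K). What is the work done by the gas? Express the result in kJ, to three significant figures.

Adiabatic ⇒ Q = 0, so W_by = −ΔU = nCᵥ(T₁ − T₂).
Cᵥ = 5R/2 = 20.79 J/(mol·K).
W = (3.86)(20.79)(307 − 497) = -15244 J.

W ≈ -15.2 kJ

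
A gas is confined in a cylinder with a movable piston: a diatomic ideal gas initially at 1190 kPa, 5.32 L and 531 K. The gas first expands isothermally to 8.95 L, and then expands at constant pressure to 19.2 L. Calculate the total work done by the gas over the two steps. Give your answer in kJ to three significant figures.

W_total ≈ 10.5 kJ

Step 1 (isothermal): W = P₁V₁ ln(V₂/V₁) = (6331) ln(8.95/5.32) = 3293 J.
After step 1: P = 707.4 kPa, V = 8.95 L, T = 531 K.
Step 2 (isobaric): W = PΔV = (707.4 kPa)(19.2 − 8.95 L) = 7250 J.
W_total = 3293 + 7250 = 10544 J.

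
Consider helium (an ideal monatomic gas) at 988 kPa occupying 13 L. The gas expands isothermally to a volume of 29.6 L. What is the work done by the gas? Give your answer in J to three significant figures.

W ≈ 10600 J

Isothermal: W = nRT ln(V₂/V₁) = P₁V₁ ln(V₂/V₁).
P₁V₁ = (988 kPa)(13 L) = 12844 J.
W = 12844 × ln(29.6/13) = 12844 × 0.8228
W_by_gas = 10568 J.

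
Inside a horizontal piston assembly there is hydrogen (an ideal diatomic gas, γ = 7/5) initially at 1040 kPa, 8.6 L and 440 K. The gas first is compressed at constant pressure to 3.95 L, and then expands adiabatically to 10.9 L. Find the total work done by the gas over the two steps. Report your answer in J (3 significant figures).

W_total ≈ -1410 J

Step 1 (isobaric): W = PΔV = (1040 kPa)(3.95 − 8.6 L) = -4836 J.
After step 1: P = 1040 kPa, V = 3.95 L, T = 202.1 K.
Step 2 (adiabatic): W = (P₁V₁ − P₂V₂)/(γ−1) = (4108 − 2737)/0.4 = 3427 J.
W_total = -4836 + 3427 = -1409 J.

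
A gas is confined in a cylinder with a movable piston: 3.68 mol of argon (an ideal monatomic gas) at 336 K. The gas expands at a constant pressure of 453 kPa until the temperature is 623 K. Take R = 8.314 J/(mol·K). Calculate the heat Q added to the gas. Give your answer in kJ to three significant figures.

Q ≈ 22.0 kJ

Isobaric: W = nRΔT = (3.68)(8.314)(287) = 8781 J.
ΔU = nCᵥΔT with Cᵥ = 3R/2: ΔU = (3.68)(12.47)(287) = 13171 J.
Q = ΔU + W = 13171 + 8781 = 21952 J.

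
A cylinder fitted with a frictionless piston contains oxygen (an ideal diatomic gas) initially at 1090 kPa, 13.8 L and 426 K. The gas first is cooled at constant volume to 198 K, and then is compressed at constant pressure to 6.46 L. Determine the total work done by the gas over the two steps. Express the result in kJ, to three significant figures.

Step 1 (isochoric): W = 0 (constant volume).
After step 1: P = 506.6 kPa (V unchanged).
Step 2 (isobaric): W = PΔV = (506.6 kPa)(6.46 − 13.8 L) = -3719 J.
W_total = 0 − 3719 = -3719 J.

W_total ≈ -3.72 kJ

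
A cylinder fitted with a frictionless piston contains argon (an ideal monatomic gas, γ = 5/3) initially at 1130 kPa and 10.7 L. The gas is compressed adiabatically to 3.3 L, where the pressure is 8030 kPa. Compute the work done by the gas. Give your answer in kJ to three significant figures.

Adiabatic: W = (P₁V₁ − P₂V₂)/(γ − 1) with γ = 5/3.
P₁V₁ = 12091 J, P₂V₂ = 26499 J.
W = (12091 − 26499) / 0.6667 = -21612 J.

W ≈ -21.6 kJ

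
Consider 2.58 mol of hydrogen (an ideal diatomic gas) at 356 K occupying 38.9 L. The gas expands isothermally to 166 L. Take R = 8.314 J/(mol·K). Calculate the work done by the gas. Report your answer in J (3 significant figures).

W ≈ 11100 J

Isothermal: W = nRT ln(V₂/V₁).
W = (2.58)(8.314)(356) × ln(166/38.9)
  = 7636 × 1.451
W_by_gas = 11080 J.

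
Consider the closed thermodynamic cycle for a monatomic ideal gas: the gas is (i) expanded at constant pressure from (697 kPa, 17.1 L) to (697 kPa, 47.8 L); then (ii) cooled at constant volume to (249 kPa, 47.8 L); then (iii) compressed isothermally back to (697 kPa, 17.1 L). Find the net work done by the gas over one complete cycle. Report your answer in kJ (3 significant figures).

Leg (i): W = PΔV = (697)(47.8 − 17.1) = 21398 J.
Leg (ii): W = 0.
Leg (iii): W = PᵢVᵢ ln(V_f/Vᵢ) = (11902) ln(17.1/47.8) = -12235 J.
W_net = 21398 − 12235 = 9163 J.

W_net ≈ 9.16 kJ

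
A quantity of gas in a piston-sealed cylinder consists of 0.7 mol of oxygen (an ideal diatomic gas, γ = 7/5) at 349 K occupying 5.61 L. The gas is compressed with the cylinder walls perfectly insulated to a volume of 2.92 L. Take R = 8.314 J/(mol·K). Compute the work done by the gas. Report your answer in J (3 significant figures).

W ≈ -1520 J

Adiabatic: TV^(γ−1) = const with γ = 7/5.
T₂ = T₁ (V₁/V₂)^(γ−1) = 349 × (5.61/2.92)^0.4 = 349 × 1.298 = 453.2 K.
W_by = nCᵥ(T₁ − T₂) = (0.7)(20.79)(349 − 453.2) = -1516 J.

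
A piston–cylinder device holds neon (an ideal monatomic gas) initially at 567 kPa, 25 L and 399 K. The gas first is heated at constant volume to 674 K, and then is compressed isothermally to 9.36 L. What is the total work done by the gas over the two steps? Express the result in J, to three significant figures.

Step 1 (isochoric): W = 0 (constant volume).
After step 1: P = 957.8 kPa (V unchanged).
Step 2 (isothermal): W = P₁V₁ ln(V₂/V₁) = (23945) ln(9.36/25) = -23524 J.
W_total = 0 − 23524 = -23524 J.

W_total ≈ -23500 J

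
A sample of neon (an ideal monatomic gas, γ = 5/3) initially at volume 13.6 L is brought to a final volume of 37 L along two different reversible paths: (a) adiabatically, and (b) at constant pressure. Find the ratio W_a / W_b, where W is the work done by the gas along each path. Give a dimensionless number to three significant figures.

Path (a) adiabatic: W = P₁V₁(1 − (V₁/V₂)^(γ−1))/(γ−1) → W_a/(P₁V₁) = 0.7303.
Path (b) isobaric: W = P₁(V₂ − V₁) → W_b/(P₁V₁) = 1.721.
W_a / W_b = 0.7303 / 1.721 = 0.4245.

W_a / W_b ≈ 0.424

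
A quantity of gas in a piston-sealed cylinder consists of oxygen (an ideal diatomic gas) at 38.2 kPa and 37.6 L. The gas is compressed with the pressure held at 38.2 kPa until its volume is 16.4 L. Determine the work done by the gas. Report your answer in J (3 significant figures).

W ≈ -810 J

Isobaric: W = P ΔV.
W = (38.2 kPa)(16.4 − 37.6 L) = (38.2)(-21.2) = -809.8 J.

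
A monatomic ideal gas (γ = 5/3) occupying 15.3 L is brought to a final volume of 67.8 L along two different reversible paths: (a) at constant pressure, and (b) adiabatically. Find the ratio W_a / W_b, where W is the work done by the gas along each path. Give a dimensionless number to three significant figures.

Path (a) isobaric: W = P₁(V₂ − V₁) → W_a/(P₁V₁) = 3.431.
Path (b) adiabatic: W = P₁V₁(1 − (V₁/V₂)^(γ−1))/(γ−1) → W_b/(P₁V₁) = 0.944.
W_a / W_b = 3.431 / 0.944 = 3.635.

W_a / W_b ≈ 3.63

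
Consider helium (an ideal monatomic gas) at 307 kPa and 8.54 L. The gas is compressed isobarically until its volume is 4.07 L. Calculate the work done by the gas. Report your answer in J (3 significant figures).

W ≈ -1370 J

Isobaric: W = P ΔV.
W = (307 kPa)(4.07 − 8.54 L) = (307)(-4.47) = -1372 J.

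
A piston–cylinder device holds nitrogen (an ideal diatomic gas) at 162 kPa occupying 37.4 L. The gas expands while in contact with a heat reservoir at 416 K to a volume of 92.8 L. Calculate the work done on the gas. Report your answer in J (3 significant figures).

Isothermal: W = nRT ln(V₂/V₁) = P₁V₁ ln(V₂/V₁).
P₁V₁ = (162 kPa)(37.4 L) = 6059 J.
W = 6059 × ln(92.8/37.4) = 6059 × 0.9088
W_by_gas = 5506 J; work on gas = −W_by = -5506 J.

W ≈ -5510 J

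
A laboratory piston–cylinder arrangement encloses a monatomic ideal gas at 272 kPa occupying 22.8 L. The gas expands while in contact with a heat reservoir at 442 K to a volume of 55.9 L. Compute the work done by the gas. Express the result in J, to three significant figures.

W ≈ 5560 J

Isothermal: W = nRT ln(V₂/V₁) = P₁V₁ ln(V₂/V₁).
P₁V₁ = (272 kPa)(22.8 L) = 6202 J.
W = 6202 × ln(55.9/22.8) = 6202 × 0.8968
W_by_gas = 5562 J.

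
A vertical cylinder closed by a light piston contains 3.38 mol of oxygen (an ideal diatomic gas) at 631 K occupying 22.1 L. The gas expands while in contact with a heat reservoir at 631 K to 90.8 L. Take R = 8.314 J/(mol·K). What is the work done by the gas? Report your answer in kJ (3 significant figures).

W ≈ 25.1 kJ

Isothermal: W = nRT ln(V₂/V₁).
W = (3.38)(8.314)(631) × ln(90.8/22.1)
  = 17732 × 1.413
W_by_gas = 25057 J.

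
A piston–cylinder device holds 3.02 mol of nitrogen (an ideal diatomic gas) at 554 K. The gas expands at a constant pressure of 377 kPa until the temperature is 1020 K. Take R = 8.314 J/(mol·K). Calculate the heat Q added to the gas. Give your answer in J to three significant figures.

Q ≈ 41000 J

Isobaric: W = nRΔT = (3.02)(8.314)(466) = 11700 J.
ΔU = nCᵥΔT with Cᵥ = 5R/2: ΔU = (3.02)(20.79)(466) = 29251 J.
Q = ΔU + W = 29251 + 11700 = 40952 J.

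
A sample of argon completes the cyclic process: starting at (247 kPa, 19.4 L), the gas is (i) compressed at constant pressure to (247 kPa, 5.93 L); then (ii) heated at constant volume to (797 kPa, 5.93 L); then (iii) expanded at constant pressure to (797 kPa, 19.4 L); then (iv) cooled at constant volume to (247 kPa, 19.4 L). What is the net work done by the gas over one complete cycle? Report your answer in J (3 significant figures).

W_net ≈ 7410 J

Constant-volume legs do no work.
W(i) = (247)(5.93 − 19.4) = -3327 J; W(iii) = (797)(19.4 − 5.93) = 10736 J.
W_net = -3327 + 10736 = 7408 J (the clockwise enclosed area).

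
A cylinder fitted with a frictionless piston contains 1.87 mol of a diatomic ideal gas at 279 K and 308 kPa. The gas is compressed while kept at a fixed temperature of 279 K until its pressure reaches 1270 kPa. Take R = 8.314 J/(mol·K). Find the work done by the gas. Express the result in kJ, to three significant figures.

Isothermal process: W = nRT ln(V₂/V₁) = nRT ln(P₁/P₂).
W = (1.87)(8.314)(279) × ln(308/1270)
  = 4338 × ln(0.2425) = 4338 × -1.417
W_by_gas = -6145 J.

W ≈ -6.15 kJ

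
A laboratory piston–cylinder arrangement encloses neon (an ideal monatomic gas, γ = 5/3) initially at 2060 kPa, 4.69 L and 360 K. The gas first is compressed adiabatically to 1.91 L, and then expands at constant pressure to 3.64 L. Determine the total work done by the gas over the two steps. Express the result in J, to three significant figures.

Step 1 (adiabatic): W = (P₁V₁ − P₂V₂)/(γ−1) = (9661 − 17585)/0.667 = -11885 J.
After step 1: P = 9207 kPa, V = 1.91 L, T = 655.2 K.
Step 2 (isobaric): W = PΔV = (9207 kPa)(3.64 − 1.91 L) = 15927 J.
W_total = -11885 + 15927 = 4043 J.

W_total ≈ 4040 J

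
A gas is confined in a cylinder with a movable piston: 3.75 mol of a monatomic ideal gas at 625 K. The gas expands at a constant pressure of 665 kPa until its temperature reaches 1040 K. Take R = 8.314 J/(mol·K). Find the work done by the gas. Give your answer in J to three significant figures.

W ≈ 12900 J

Isobaric: W = P ΔV = nR ΔT.
W = (3.75)(8.314)(1040 − 625) = 12939 J.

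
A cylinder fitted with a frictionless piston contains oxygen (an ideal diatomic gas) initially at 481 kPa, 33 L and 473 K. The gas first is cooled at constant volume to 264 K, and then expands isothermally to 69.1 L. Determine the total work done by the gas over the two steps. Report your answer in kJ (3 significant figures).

Step 1 (isochoric): W = 0 (constant volume).
After step 1: P = 268.5 kPa (V unchanged).
Step 2 (isothermal): W = P₁V₁ ln(V₂/V₁) = (8859) ln(69.1/33) = 6547 J.
W_total = 0 + 6547 = 6547 J.

W_total ≈ 6.55 kJ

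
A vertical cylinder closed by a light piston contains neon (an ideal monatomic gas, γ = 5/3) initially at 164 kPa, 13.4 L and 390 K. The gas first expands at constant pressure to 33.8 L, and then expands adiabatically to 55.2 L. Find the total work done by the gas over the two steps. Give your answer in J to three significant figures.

W_total ≈ 5660 J

Step 1 (isobaric): W = PΔV = (164 kPa)(33.8 − 13.4 L) = 3346 J.
After step 1: P = 164 kPa, V = 33.8 L, T = 983.7 K.
Step 2 (adiabatic): W = (P₁V₁ − P₂V₂)/(γ−1) = (5543 − 3997)/0.667 = 2319 J.
W_total = 3346 + 2319 = 5665 J.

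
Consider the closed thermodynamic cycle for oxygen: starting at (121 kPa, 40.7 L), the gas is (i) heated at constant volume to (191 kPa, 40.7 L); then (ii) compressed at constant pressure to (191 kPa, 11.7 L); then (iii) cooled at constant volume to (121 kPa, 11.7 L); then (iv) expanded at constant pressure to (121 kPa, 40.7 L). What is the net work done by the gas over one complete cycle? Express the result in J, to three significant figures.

W_net ≈ -2030 J

Constant-volume legs do no work.
W(ii) = (191)(11.7 − 40.7) = -5539 J; W(iv) = (121)(40.7 − 11.7) = 3509 J.
W_net = -5539 + 3509 = -2030 J (the counter-clockwise enclosed area).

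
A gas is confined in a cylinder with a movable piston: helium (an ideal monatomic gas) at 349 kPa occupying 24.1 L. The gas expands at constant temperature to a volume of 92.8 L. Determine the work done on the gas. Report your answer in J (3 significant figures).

Isothermal: W = nRT ln(V₂/V₁) = P₁V₁ ln(V₂/V₁).
P₁V₁ = (349 kPa)(24.1 L) = 8411 J.
W = 8411 × ln(92.8/24.1) = 8411 × 1.348
W_by_gas = 11340 J; work on gas = −W_by = -11340 J.

W ≈ -11300 J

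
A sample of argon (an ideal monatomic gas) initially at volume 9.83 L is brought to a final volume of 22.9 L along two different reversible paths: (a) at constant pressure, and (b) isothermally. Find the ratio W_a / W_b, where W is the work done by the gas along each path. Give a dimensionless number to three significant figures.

W_a / W_b ≈ 1.57

Path (a) isobaric: W = P₁(V₂ − V₁) → W_a/(P₁V₁) = 1.33.
Path (b) isothermal: W = P₁V₁ ln(V₂/V₁) → W_b/(P₁V₁) = 0.8457.
W_a / W_b = 1.33 / 0.8457 = 1.572.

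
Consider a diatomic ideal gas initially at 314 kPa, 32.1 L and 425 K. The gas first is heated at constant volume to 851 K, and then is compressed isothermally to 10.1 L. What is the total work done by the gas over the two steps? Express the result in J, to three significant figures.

W_total ≈ -23300 J

Step 1 (isochoric): W = 0 (constant volume).
After step 1: P = 628.7 kPa (V unchanged).
Step 2 (isothermal): W = P₁V₁ ln(V₂/V₁) = (20183) ln(10.1/32.1) = -23337 J.
W_total = 0 − 23337 = -23337 J.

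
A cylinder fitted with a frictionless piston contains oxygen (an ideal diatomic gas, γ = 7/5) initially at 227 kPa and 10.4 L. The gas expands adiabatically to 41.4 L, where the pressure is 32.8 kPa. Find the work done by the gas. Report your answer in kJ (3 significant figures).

W ≈ 2.51 kJ

Adiabatic: W = (P₁V₁ − P₂V₂)/(γ − 1) with γ = 7/5.
P₁V₁ = 2361 J, P₂V₂ = 1358 J.
W = (2361 − 1358) / 0.4 = 2507 J.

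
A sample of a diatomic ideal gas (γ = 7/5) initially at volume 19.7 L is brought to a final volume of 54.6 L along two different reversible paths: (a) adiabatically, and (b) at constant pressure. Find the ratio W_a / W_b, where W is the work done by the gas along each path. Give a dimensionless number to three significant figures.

Path (a) adiabatic: W = P₁V₁(1 − (V₁/V₂)^(γ−1))/(γ−1) → W_a/(P₁V₁) = 0.8372.
Path (b) isobaric: W = P₁(V₂ − V₁) → W_b/(P₁V₁) = 1.772.
W_a / W_b = 0.8372 / 1.772 = 0.4726.

W_a / W_b ≈ 0.473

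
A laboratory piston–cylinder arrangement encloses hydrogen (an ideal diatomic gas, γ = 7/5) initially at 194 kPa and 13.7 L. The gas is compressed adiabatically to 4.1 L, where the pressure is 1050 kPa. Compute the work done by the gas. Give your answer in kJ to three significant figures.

W ≈ -4.12 kJ

Adiabatic: W = (P₁V₁ − P₂V₂)/(γ − 1) with γ = 7/5.
P₁V₁ = 2658 J, P₂V₂ = 4305 J.
W = (2658 − 4305) / 0.4 = -4118 J.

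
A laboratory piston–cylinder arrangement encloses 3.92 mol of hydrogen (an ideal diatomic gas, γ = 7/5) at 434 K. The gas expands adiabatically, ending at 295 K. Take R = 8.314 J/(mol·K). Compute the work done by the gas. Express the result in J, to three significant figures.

W ≈ 11300 J

Adiabatic ⇒ Q = 0, so W_by = −ΔU = nCᵥ(T₁ − T₂).
Cᵥ = 5R/2 = 20.79 J/(mol·K).
W = (3.92)(20.79)(434 − 295) = 11325 J.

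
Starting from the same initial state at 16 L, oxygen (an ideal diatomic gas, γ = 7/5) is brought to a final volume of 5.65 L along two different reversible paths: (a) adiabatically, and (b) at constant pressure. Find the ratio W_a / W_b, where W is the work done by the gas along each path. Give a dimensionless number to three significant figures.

W_a / W_b ≈ 2.00

Path (a) adiabatic: W = P₁V₁(1 − (V₁/V₂)^(γ−1))/(γ−1) → W_a/(P₁V₁) = -1.291.
Path (b) isobaric: W = P₁(V₂ − V₁) → W_b/(P₁V₁) = -0.6469.
W_a / W_b = -1.291 / -0.6469 = 1.996.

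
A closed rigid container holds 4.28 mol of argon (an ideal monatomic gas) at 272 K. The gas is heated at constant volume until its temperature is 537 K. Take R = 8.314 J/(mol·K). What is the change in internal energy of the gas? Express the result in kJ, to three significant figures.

ΔU ≈ 14.1 kJ

Constant volume ⇒ W = 0, so Q = ΔU = nCᵥΔT with Cᵥ = 3R/2 = 12.47 J/(mol·K).
ΔU = (4.28)(12.47)(537 − 272) = 14145 J.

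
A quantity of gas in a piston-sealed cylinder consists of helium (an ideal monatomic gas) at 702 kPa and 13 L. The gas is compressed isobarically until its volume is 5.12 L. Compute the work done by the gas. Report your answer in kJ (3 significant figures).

Isobaric: W = P ΔV.
W = (702 kPa)(5.12 − 13 L) = (702)(-7.88) = -5532 J.

W ≈ -5.53 kJ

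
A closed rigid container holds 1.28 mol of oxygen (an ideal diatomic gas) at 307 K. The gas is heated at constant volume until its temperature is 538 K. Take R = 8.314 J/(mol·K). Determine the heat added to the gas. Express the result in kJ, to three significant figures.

Q ≈ 6.15 kJ

Constant volume ⇒ W = 0, so Q = ΔU = nCᵥΔT with Cᵥ = 5R/2 = 20.79 J/(mol·K).
ΔU = (1.28)(20.79)(538 − 307) = 6146 J.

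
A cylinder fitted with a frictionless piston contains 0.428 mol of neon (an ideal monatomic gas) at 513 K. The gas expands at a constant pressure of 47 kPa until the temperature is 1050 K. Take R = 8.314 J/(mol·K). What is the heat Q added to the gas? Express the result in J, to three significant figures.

Q ≈ 4780 J

Isobaric: W = nRΔT = (0.428)(8.314)(537) = 1911 J.
ΔU = nCᵥΔT with Cᵥ = 3R/2: ΔU = (0.428)(12.47)(537) = 2866 J.
Q = ΔU + W = 2866 + 1911 = 4777 J.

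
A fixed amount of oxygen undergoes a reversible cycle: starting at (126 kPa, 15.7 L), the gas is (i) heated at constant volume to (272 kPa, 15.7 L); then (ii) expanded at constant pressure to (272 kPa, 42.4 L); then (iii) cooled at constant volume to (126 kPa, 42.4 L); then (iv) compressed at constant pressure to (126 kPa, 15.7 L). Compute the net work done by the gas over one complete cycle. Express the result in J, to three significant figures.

Constant-volume legs do no work.
W(ii) = (272)(42.4 − 15.7) = 7262 J; W(iv) = (126)(15.7 − 42.4) = -3364 J.
W_net = 7262 − 3364 = 3898 J (the clockwise enclosed area).

W_net ≈ 3900 J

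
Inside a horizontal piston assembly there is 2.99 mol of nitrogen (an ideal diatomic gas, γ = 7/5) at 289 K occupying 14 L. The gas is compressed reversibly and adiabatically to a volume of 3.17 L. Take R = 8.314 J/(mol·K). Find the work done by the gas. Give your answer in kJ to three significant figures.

Adiabatic: TV^(γ−1) = const with γ = 7/5.
T₂ = T₁ (V₁/V₂)^(γ−1) = 289 × (14/3.17)^0.4 = 289 × 1.811 = 523.5 K.
W_by = nCᵥ(T₁ − T₂) = (2.99)(20.79)(289 − 523.5) = -14574 J.

W ≈ -14.6 kJ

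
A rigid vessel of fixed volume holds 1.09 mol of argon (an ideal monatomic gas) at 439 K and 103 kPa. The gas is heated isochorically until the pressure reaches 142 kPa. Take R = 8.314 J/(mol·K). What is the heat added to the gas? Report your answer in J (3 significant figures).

Constant volume ⇒ W = 0, so Q = ΔU = nCᵥΔT with Cᵥ = 3R/2 = 12.47 J/(mol·K).
At constant V, T₂/T₁ = P₂/P₁ ⇒ ΔT = T₁(P₂/P₁ − 1) = 439·(142/103 − 1) = 166.2 K.
ΔU = (1.09)(12.47)(166.2) = 2260 J.

Q ≈ 2260 J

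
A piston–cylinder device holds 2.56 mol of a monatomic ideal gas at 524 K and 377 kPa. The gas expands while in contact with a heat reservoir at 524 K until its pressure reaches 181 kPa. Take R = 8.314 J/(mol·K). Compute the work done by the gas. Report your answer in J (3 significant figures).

Isothermal process: W = nRT ln(V₂/V₁) = nRT ln(P₁/P₂).
W = (2.56)(8.314)(524) × ln(377/181)
  = 11153 × ln(2.083) = 11153 × 0.7337
W_by_gas = 8183 J.

W ≈ 8180 J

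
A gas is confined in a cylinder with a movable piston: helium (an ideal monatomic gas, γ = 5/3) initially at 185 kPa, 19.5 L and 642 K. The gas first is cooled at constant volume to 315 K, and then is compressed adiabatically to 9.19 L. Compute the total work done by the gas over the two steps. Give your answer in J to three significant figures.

W_total ≈ -1730 J

Step 1 (isochoric): W = 0 (constant volume).
After step 1: P = 90.77 kPa (V unchanged).
Step 2 (adiabatic): W = (P₁V₁ − P₂V₂)/(γ−1) = (1770 − 2923)/0.667 = -1729 J.
W_total = 0 − 1729 = -1729 J.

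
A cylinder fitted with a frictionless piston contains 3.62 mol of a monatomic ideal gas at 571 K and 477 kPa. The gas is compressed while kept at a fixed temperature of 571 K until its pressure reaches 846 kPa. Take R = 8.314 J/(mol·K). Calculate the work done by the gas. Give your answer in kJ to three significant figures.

W ≈ -9.85 kJ

Isothermal process: W = nRT ln(V₂/V₁) = nRT ln(P₁/P₂).
W = (3.62)(8.314)(571) × ln(477/846)
  = 17185 × ln(0.5638) = 17185 × -0.573
W_by_gas = -9847 J.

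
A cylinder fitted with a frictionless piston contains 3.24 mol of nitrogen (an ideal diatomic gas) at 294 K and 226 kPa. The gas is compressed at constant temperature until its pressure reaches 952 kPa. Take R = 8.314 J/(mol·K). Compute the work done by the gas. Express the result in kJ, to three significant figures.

W ≈ -11.4 kJ

Isothermal process: W = nRT ln(V₂/V₁) = nRT ln(P₁/P₂).
W = (3.24)(8.314)(294) × ln(226/952)
  = 7920 × ln(0.2374) = 7920 × -1.438
W_by_gas = -11389 J.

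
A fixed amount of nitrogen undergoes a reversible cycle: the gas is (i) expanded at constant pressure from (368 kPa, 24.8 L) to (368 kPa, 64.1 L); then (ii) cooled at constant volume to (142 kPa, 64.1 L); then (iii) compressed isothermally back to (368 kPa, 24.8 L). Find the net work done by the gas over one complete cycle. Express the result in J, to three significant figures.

W_net ≈ 5820 J

Leg (i): W = PΔV = (368)(64.1 − 24.8) = 14462 J.
Leg (ii): W = 0.
Leg (iii): W = PᵢVᵢ ln(V_f/Vᵢ) = (9102) ln(24.8/64.1) = -8643 J.
W_net = 14462 − 8643 = 5819 J.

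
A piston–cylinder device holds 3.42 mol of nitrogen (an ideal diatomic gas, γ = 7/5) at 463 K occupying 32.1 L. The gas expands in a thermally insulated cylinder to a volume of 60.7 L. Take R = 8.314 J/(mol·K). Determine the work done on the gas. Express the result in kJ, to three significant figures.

W ≈ -7.40 kJ

Adiabatic: TV^(γ−1) = const with γ = 7/5.
T₂ = T₁ (V₁/V₂)^(γ−1) = 463 × (32.1/60.7)^0.4 = 463 × 0.775 = 358.8 K.
W_by = nCᵥ(T₁ − T₂) = (3.42)(20.79)(463 − 358.8) = 7404 J.
Work on gas = −W_by = -7404 J.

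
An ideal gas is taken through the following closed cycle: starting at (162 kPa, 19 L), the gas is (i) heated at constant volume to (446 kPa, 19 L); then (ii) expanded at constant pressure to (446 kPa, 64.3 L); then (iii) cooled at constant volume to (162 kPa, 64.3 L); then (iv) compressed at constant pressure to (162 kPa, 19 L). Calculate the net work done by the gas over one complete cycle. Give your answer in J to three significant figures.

Constant-volume legs do no work.
W(ii) = (446)(64.3 − 19) = 20204 J; W(iv) = (162)(19 − 64.3) = -7339 J.
W_net = 20204 − 7339 = 12865 J (the clockwise enclosed area).

W_net ≈ 12900 J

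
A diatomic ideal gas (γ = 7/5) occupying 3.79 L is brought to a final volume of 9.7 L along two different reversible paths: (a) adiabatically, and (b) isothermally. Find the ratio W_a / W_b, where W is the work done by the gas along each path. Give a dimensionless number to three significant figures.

Path (a) adiabatic: W = P₁V₁(1 − (V₁/V₂)^(γ−1))/(γ−1) → W_a/(P₁V₁) = 0.7833.
Path (b) isothermal: W = P₁V₁ ln(V₂/V₁) → W_b/(P₁V₁) = 0.9398.
W_a / W_b = 0.7833 / 0.9398 = 0.8335.

W_a / W_b ≈ 0.834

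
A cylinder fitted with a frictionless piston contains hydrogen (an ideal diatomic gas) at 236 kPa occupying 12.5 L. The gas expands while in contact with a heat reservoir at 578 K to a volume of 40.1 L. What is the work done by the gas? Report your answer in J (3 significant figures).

Isothermal: W = nRT ln(V₂/V₁) = P₁V₁ ln(V₂/V₁).
P₁V₁ = (236 kPa)(12.5 L) = 2950 J.
W = 2950 × ln(40.1/12.5) = 2950 × 1.166
W_by_gas = 3439 J.

W ≈ 3440 J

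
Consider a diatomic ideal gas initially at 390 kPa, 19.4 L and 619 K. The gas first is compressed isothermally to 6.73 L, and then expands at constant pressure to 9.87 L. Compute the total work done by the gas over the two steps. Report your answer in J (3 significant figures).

Step 1 (isothermal): W = P₁V₁ ln(V₂/V₁) = (7566) ln(6.73/19.4) = -8010 J.
After step 1: P = 1124 kPa, V = 6.73 L, T = 619 K.
Step 2 (isobaric): W = PΔV = (1124 kPa)(9.87 − 6.73 L) = 3530 J.
W_total = -8010 + 3530 = -4480 J.

W_total ≈ -4480 J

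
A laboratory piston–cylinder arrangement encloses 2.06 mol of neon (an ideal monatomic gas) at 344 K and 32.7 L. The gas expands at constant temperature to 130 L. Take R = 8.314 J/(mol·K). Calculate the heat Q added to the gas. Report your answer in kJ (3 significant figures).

Q ≈ 8.13 kJ

Isothermal ⇒ ΔU = 0, so Q = W = nRT ln(V₂/V₁).
Q = (2.06)(8.314)(344) ln(130/32.7) = 5892 × 1.38 = 8131 J.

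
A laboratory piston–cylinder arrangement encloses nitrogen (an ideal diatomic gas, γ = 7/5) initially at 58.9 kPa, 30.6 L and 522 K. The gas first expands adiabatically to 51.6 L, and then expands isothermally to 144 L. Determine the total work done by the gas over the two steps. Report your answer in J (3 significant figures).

W_total ≈ 2350 J

Step 1 (adiabatic): W = (P₁V₁ − P₂V₂)/(γ−1) = (1802 − 1462)/0.4 = 849.9 J.
After step 1: P = 28.34 kPa, V = 51.6 L, T = 423.5 K.
Step 2 (isothermal): W = P₁V₁ ln(V₂/V₁) = (1462) ln(144/51.6) = 1501 J.
W_total = 849.9 + 1501 = 2351 J.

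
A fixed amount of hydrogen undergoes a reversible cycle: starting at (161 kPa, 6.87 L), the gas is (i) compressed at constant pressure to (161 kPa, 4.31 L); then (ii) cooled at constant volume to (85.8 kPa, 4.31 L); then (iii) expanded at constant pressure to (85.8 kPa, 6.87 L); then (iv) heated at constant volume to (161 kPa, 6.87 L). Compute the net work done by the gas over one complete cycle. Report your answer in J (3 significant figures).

W_net ≈ -193 J

Constant-volume legs do no work.
W(i) = (161)(4.31 − 6.87) = -412.2 J; W(iii) = (85.8)(6.87 − 4.31) = 219.6 J.
W_net = -412.2 + 219.6 = -192.5 J (the counter-clockwise enclosed area).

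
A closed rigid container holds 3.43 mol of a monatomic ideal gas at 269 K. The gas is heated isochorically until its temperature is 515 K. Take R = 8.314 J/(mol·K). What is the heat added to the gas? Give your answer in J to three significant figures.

Q ≈ 10500 J

Constant volume ⇒ W = 0, so Q = ΔU = nCᵥΔT with Cᵥ = 3R/2 = 12.47 J/(mol·K).
ΔU = (3.43)(12.47)(515 − 269) = 10523 J.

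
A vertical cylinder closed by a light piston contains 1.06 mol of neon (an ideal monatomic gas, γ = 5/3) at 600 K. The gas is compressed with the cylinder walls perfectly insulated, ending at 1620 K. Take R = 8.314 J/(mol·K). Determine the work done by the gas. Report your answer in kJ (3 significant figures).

W ≈ -13.5 kJ

Adiabatic ⇒ Q = 0, so W_by = −ΔU = nCᵥ(T₁ − T₂).
Cᵥ = 3R/2 = 12.47 J/(mol·K).
W = (1.06)(12.47)(600 − 1620) = -13484 J.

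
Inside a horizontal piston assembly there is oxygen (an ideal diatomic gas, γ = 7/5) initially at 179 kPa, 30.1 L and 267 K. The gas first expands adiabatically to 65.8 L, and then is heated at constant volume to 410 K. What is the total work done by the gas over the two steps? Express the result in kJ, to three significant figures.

Step 1 (adiabatic): W = (P₁V₁ − P₂V₂)/(γ−1) = (5388 − 3941)/0.4 = 3618 J.
Step 2 (isochoric): W = 0 (constant volume).
W_total = 3618 + 0 = 3618 J.

W_total ≈ 3.62 kJ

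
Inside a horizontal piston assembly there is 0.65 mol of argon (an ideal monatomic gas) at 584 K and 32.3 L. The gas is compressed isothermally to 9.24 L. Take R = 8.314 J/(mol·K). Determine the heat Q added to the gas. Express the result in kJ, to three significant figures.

Isothermal ⇒ ΔU = 0, so Q = W = nRT ln(V₂/V₁).
Q = (0.65)(8.314)(584) ln(9.24/32.3) = 3156 × -1.252 = -3950 J.

Q ≈ -3.95 kJ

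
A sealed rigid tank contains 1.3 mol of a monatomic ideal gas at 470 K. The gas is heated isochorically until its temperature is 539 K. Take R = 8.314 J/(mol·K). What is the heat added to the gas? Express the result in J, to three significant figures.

Constant volume ⇒ W = 0, so Q = ΔU = nCᵥΔT with Cᵥ = 3R/2 = 12.47 J/(mol·K).
ΔU = (1.3)(12.47)(539 − 470) = 1119 J.

Q ≈ 1120 J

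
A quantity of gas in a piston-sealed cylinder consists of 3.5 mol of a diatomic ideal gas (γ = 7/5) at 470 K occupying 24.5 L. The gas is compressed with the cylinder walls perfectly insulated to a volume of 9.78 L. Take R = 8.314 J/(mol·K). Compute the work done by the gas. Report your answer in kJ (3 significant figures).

Adiabatic: TV^(γ−1) = const with γ = 7/5.
T₂ = T₁ (V₁/V₂)^(γ−1) = 470 × (24.5/9.78)^0.4 = 470 × 1.444 = 678.6 K.
W_by = nCᵥ(T₁ − T₂) = (3.5)(20.79)(470 − 678.6) = -15177 J.

W ≈ -15.2 kJ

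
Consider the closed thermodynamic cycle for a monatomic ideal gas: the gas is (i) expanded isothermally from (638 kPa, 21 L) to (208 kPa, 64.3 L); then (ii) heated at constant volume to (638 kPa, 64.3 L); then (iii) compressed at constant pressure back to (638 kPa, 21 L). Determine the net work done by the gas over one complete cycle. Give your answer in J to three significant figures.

W_net ≈ -12600 J

Leg (i): W = PᵢVᵢ ln(V_f/Vᵢ) = (13398) ln(64.3/21) = 14993 J.
Leg (ii): W = 0.
Leg (iii): W = PΔV = (638)(21 − 64.3) = -27625 J.
W_net = 14993 − 27625 = -12633 J.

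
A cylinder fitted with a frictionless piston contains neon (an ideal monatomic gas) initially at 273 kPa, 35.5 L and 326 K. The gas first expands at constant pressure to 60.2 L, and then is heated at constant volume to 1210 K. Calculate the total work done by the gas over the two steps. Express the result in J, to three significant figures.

W_total ≈ 6740 J

Step 1 (isobaric): W = PΔV = (273 kPa)(60.2 − 35.5 L) = 6743 J.
Step 2 (isochoric): W = 0 (constant volume).
W_total = 6743 + 0 = 6743 J.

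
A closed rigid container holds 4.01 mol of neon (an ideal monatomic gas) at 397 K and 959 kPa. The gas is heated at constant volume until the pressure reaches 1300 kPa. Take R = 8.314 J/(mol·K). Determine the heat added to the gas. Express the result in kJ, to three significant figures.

Q ≈ 7.06 kJ

Constant volume ⇒ W = 0, so Q = ΔU = nCᵥΔT with Cᵥ = 3R/2 = 12.47 J/(mol·K).
At constant V, T₂/T₁ = P₂/P₁ ⇒ ΔT = T₁(P₂/P₁ − 1) = 397·(1300/959 − 1) = 141.2 K.
ΔU = (4.01)(12.47)(141.2) = 7059 J.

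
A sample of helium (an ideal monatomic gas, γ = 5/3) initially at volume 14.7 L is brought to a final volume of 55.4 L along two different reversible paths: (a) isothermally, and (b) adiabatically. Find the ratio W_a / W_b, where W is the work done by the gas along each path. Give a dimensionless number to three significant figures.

W_a / W_b ≈ 1.51

Path (a) isothermal: W = P₁V₁ ln(V₂/V₁) → W_a/(P₁V₁) = 1.327.
Path (b) adiabatic: W = P₁V₁(1 − (V₁/V₂)^(γ−1))/(γ−1) → W_b/(P₁V₁) = 0.8806.
W_a / W_b = 1.327 / 0.8806 = 1.507.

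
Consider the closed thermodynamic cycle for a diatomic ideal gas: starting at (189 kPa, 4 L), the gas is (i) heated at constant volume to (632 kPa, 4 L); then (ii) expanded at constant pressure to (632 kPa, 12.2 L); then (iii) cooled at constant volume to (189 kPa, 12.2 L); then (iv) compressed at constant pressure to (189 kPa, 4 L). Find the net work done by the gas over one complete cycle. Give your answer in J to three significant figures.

Constant-volume legs do no work.
W(ii) = (632)(12.2 − 4) = 5182 J; W(iv) = (189)(4 − 12.2) = -1550 J.
W_net = 5182 − 1550 = 3633 J (the clockwise enclosed area).

W_net ≈ 3630 J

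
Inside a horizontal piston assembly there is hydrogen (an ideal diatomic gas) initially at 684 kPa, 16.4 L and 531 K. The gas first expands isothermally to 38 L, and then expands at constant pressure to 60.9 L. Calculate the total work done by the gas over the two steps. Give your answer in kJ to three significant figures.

W_total ≈ 16.2 kJ

Step 1 (isothermal): W = P₁V₁ ln(V₂/V₁) = (11218) ln(38/16.4) = 9426 J.
After step 1: P = 295.2 kPa, V = 38 L, T = 531 K.
Step 2 (isobaric): W = PΔV = (295.2 kPa)(60.9 − 38 L) = 6760 J.
W_total = 9426 + 6760 = 16186 J.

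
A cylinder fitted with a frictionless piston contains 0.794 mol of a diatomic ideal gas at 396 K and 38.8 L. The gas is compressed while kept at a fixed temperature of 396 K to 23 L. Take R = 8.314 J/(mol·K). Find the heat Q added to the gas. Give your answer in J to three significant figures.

Q ≈ -1370 J

Isothermal ⇒ ΔU = 0, so Q = W = nRT ln(V₂/V₁).
Q = (0.794)(8.314)(396) ln(23/38.8) = 2614 × -0.5229 = -1367 J.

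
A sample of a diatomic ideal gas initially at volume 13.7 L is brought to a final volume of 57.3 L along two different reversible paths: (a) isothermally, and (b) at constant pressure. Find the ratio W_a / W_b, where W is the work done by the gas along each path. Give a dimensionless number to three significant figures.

W_a / W_b ≈ 0.450

Path (a) isothermal: W = P₁V₁ ln(V₂/V₁) → W_a/(P₁V₁) = 1.431.
Path (b) isobaric: W = P₁(V₂ − V₁) → W_b/(P₁V₁) = 3.182.
W_a / W_b = 1.431 / 3.182 = 0.4496.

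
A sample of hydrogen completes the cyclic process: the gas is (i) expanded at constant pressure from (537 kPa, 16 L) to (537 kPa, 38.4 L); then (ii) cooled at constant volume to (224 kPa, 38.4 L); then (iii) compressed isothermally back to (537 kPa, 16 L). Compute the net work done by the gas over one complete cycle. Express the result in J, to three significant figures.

Leg (i): W = PΔV = (537)(38.4 − 16) = 12029 J.
Leg (ii): W = 0.
Leg (iii): W = PᵢVᵢ ln(V_f/Vᵢ) = (8602) ln(16/38.4) = -7530 J.
W_net = 12029 − 7530 = 4498 J.

W_net ≈ 4500 J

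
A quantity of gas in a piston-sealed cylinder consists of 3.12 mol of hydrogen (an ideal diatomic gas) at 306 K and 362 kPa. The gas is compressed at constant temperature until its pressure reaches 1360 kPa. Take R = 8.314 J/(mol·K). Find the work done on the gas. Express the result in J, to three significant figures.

W ≈ 10500 J

Isothermal process: W = nRT ln(V₂/V₁) = nRT ln(P₁/P₂).
W = (3.12)(8.314)(306) × ln(362/1360)
  = 7938 × ln(0.2662) = 7938 × -1.324
W_by_gas = -10506 J; work on gas = −W_by = 10506 J.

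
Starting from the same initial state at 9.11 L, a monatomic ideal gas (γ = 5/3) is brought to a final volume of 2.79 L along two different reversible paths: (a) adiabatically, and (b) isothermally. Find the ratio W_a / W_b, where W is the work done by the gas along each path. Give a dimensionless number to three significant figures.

Path (a) adiabatic: W = P₁V₁(1 − (V₁/V₂)^(γ−1))/(γ−1) → W_a/(P₁V₁) = -1.801.
Path (b) isothermal: W = P₁V₁ ln(V₂/V₁) → W_b/(P₁V₁) = -1.183.
W_a / W_b = -1.801 / -1.183 = 1.522.

W_a / W_b ≈ 1.52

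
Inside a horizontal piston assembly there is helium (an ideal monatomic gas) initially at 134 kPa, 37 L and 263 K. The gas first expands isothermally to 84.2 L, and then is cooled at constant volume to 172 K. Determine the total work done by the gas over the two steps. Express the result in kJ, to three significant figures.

Step 1 (isothermal): W = P₁V₁ ln(V₂/V₁) = (4958) ln(84.2/37) = 4077 J.
Step 2 (isochoric): W = 0 (constant volume).
W_total = 4077 + 0 = 4077 J.

W_total ≈ 4.08 kJ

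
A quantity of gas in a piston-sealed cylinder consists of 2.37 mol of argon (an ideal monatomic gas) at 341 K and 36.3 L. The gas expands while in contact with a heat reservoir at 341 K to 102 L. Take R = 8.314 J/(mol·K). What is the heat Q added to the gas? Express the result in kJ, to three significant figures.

Q ≈ 6.94 kJ

Isothermal ⇒ ΔU = 0, so Q = W = nRT ln(V₂/V₁).
Q = (2.37)(8.314)(341) ln(102/36.3) = 6719 × 1.033 = 6942 J.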